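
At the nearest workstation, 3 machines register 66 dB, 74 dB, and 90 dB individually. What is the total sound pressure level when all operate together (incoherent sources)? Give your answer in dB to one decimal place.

For uncorrelated sources the intensities add, so convert each level to linear form, sum, and take 10·log₁₀ of the total.
Σ 10^(L/10) = 10^(66/10) + 10^(74/10) + 10^(90/10) = 1.029e+09.
L_total = 10·log₁₀(1.029e+09) = 90.12 dB.

90.1 dB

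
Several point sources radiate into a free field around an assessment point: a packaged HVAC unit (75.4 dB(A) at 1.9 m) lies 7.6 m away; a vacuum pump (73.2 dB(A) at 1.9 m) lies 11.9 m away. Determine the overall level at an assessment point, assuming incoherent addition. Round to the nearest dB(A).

64 dB(A)

Propagate each source to the receiver with L = L_ref − 20·log₁₀(r/r_ref), then add intensities.
packaged HVAC unit: 75.4 − 20·log₁₀(7.6/1.9) = 75.4 − 12.04 = 63.36 dB(A).
vacuum pump: 73.2 − 20·log₁₀(11.9/1.9) = 73.2 − 15.94 = 57.26 dB(A).
Σ 10^(L/10) = 2.700e+06 → L_total = 10·log₁₀(2.700e+06) = 64.31 dB(A).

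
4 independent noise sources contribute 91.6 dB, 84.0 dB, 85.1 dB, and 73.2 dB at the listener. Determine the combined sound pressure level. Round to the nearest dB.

Incoherent sources combine by intensity addition: L_total = 10·log₁₀(Σ 10^(L_i/10)).
Σ 10^(L/10) = 10^(91.6/10) + 10^(84.0/10) + 10^(85.1/10) + 10^(73.2/10) = 2.041e+09.
L_total = 10·log₁₀(2.041e+09) = 93.10 dB.

93 dB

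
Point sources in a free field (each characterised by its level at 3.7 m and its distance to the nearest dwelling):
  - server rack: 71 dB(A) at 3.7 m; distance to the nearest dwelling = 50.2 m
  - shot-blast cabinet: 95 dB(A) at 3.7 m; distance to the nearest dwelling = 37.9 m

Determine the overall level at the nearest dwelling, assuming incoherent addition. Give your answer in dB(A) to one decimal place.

First find each source's level at the receiver (point-source: −20·log₁₀(r/r_ref)), then combine on an intensity basis.
server rack: 71 − 20·log₁₀(50.2/3.7) = 71 − 22.65 = 48.35 dB(A).
shot-blast cabinet: 95 − 20·log₁₀(37.9/3.7) = 95 − 20.21 = 74.79 dB(A).
Σ 10^(L/10) = 3.021e+07 → L_total = 10·log₁₀(3.021e+07) = 74.80 dB(A).

74.8 dB(A)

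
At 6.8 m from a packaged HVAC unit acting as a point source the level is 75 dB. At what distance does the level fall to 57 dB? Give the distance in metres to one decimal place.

54.0 m

Point-source spreading drops the level by 20·log₁₀(r₂/r₁); inverting, r₂/r₁ = 10^(ΔL/20).
r₂ = 6.8·10^((75−57)/20) = 6.8·10^(18.0/20) = 54.01 m.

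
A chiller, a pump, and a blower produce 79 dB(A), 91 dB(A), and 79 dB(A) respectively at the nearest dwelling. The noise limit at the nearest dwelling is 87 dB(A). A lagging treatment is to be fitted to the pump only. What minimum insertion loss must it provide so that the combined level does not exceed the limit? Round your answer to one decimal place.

Fixed contribution from the other sources: Σ 10^(L/10) = 10^(79/10) + 10^(79/10) = 1.589e+08 (82.01 dB(A)).
To meet 87 dB(A) overall, the treated pump may contribute at most 10^(87/10) − 1.589e+08 = 3.423e+08, i.e. 85.34 dB(A).
Required insertion loss = 91 − 85.34 = 5.66 dB.

5.7 dB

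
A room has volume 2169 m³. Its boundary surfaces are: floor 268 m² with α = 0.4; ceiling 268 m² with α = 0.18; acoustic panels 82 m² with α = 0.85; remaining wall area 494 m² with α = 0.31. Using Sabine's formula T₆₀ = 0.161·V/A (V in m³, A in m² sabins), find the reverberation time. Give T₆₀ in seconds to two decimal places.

Total absorption A = 268·0.4 + 268·0.18 + 82·0.85 + 494·0.31 = 378.28 m² sabins.
T₆₀ = 0.161 × 2169 / 378.28 = 0.923 s.

0.92 s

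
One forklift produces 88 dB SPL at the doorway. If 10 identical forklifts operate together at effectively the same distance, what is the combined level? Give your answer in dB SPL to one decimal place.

98.0 dB SPL

N identical incoherent sources raise the level by 10·log₁₀ N.
L_total = 88 + 10·log₁₀(10) = 88 + 10.000 = 98.00 dB SPL.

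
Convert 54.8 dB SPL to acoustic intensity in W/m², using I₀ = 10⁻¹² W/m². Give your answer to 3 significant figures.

I = I₀·10^(L/10) = 10⁻¹² × 10^(54.8/10) = 10^(-6.520).

3.02e-07 W/m²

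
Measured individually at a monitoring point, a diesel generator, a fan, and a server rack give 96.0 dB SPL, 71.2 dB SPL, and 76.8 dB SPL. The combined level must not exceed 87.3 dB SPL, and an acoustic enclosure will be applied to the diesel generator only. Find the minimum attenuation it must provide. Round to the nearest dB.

The untreated sources together contribute 10^(71.2/10) + 10^(76.8/10) = 6.105e+07, i.e. 77.86 dB SPL.
To meet 87.3 dB SPL overall, the treated diesel generator may contribute at most 10^(87.3/10) − 6.105e+07 = 4.760e+08, i.e. 86.78 dB SPL.
Required insertion loss = 96.0 − 86.78 = 9.22 dB.

9 dB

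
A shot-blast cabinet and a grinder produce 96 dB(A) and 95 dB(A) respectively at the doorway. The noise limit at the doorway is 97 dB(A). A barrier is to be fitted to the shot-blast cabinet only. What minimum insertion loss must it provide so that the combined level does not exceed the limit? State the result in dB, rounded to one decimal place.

3.3 dB

The untreated sources together contribute 10^(95/10) = 3.162e+09, i.e. 95.00 dB(A).
To meet 97 dB(A) overall, the treated shot-blast cabinet may contribute at most 10^(97/10) − 3.162e+09 = 1.850e+09, i.e. 92.67 dB(A).
So the shot-blast cabinet must be reduced from 96 to 92.67 dB(A): IL = 3.33 dB.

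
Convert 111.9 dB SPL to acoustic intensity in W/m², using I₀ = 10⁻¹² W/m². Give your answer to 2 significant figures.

0.15 W/m²

I/I₀ = 10^(111.9/10) = 1.549e+11, so I = 1.549e+11 × 10⁻¹² W/m².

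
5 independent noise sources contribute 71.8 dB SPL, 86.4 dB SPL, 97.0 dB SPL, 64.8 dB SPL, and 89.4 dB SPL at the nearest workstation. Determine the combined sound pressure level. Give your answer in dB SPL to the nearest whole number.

98 dB SPL

For uncorrelated sources the intensities add, so convert each level to linear form, sum, and take 10·log₁₀ of the total.
Σ 10^(L/10) = 10^(71.8/10) + 10^(86.4/10) + 10^(97.0/10) + 10^(64.8/10) + 10^(89.4/10) = 6.338e+09.
L_total = 10·log₁₀(6.338e+09) = 98.02 dB SPL.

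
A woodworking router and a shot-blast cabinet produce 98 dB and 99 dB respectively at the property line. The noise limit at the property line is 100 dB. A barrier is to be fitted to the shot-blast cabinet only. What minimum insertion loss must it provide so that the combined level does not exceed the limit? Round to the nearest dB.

3 dB

The untreated sources together contribute 10^(98/10) = 6.310e+09, i.e. 98.00 dB.
To meet 100 dB overall, the treated shot-blast cabinet may contribute at most 10^(100/10) − 6.310e+09 = 3.690e+09, i.e. 95.67 dB.
Required insertion loss = 99 − 95.67 = 3.33 dB.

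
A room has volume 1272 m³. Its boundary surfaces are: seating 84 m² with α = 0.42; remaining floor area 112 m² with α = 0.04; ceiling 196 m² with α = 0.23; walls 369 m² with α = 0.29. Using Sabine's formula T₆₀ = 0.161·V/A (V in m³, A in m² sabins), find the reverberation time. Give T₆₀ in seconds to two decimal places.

Total absorption A = 84·0.42 + 112·0.04 + 196·0.23 + 369·0.29 = 191.85 m² sabins.
T₆₀ = 0.161·V/A = 0.161·1272/191.85 = 1.067 s.

1.07 s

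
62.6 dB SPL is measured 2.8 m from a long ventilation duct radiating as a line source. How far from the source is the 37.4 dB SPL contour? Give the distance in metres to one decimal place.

927.2 m

Line-source spreading drops the level by 10·log₁₀(r₂/r₁); inverting, r₂/r₁ = 10^(ΔL/10).
r₂ = 2.8·10^((62.6−37.4)/10) = 2.8·10^(25.2/10) = 927.17 m.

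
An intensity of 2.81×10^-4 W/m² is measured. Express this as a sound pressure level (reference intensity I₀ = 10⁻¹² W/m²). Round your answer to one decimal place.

Dividing by I₀ shifts the exponent by 12: I/I₀ = 2.81×10^8.
L = 10·(0.4487 + 8) = 84.49 dB.

84.5 dB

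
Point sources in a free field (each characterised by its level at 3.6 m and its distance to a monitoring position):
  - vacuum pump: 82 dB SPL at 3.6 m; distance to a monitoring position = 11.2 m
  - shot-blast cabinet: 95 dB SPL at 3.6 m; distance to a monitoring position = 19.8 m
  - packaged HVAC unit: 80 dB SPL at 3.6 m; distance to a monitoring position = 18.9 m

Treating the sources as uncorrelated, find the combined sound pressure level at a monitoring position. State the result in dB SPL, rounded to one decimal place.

81.0 dB SPL

First find each source's level at the receiver (point-source: −20·log₁₀(r/r_ref)), then combine on an intensity basis.
vacuum pump: 82 − 20·log₁₀(11.2/3.6) = 82 − 9.86 = 72.14 dB SPL.
shot-blast cabinet: 95 − 20·log₁₀(19.8/3.6) = 95 − 14.81 = 80.19 dB SPL.
packaged HVAC unit: 80 − 20·log₁₀(18.9/3.6) = 80 − 14.40 = 65.60 dB SPL.
Σ 10^(L/10) = 1.245e+08 → L_total = 10·log₁₀(1.245e+08) = 80.95 dB SPL.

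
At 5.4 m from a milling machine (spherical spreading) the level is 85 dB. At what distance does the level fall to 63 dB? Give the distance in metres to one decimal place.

For a point source L₁ − L₂ = 20·log₁₀(r₂/r₁), so r₂ = r₁·10^((L₁−L₂)/20).
r₂ = 5.4·10^((85−63)/20) = 5.4·10^(22.0/20) = 67.98 m.

68.0 m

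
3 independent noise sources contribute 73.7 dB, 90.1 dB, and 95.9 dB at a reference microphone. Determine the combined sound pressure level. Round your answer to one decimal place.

Incoherent sources combine by intensity addition: L_total = 10·log₁₀(Σ 10^(L_i/10)).
Σ 10^(L/10) = 10^(73.7/10) + 10^(90.1/10) + 10^(95.9/10) = 4.937e+09.
L_total = 10·log₁₀(4.937e+09) = 96.93 dB.

96.9 dB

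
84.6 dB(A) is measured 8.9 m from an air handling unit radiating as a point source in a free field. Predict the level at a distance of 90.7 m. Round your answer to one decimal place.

Point-source attenuation: ΔL = 20·log₁₀(r₂/r₁) = 20·log₁₀(90.7/8.9) = 20.164 dB.
L₂ = 84.6 − 20·log₁₀(90.7/8.9) = 84.6 − 20.164 = 64.44 dB(A).

64.4 dB(A)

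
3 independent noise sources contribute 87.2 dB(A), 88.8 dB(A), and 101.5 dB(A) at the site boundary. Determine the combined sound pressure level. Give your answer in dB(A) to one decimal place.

Incoherent sources combine by intensity addition: L_total = 10·log₁₀(Σ 10^(L_i/10)).
Σ 10^(L/10) = 10^(87.2/10) + 10^(88.8/10) + 10^(101.5/10) = 1.541e+10.
L_total = 10·log₁₀(1.541e+10) = 101.88 dB(A).

101.9 dB(A)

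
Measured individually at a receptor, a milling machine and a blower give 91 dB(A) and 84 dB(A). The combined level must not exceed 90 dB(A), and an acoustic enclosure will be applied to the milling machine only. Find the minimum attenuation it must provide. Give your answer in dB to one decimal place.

Fixed contribution from the other source: Σ 10^(L/10) = 10^(84/10) = 2.512e+08 (84.00 dB(A)).
The limit corresponds to 10^(90/10) = 1.000e+09; subtracting the fixed part leaves 7.488e+08 for the milling machine, i.e. 88.74 dB(A).
Required insertion loss = 91 − 88.74 = 2.26 dB.

2.3 dB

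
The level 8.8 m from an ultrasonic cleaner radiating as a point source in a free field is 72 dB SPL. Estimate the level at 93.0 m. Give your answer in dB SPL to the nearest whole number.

52 dB SPL

Spherical spreading from a point source gives a 20·log₁₀(r₂/r₁) drop.
L₂ = 72 − 20·log₁₀(93.0/8.8) = 72 − 20.480 = 51.52 dB SPL.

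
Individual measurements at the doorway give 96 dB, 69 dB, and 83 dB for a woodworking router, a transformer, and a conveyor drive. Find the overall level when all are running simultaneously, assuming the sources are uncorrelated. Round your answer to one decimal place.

Incoherent sources combine by intensity addition: L_total = 10·log₁₀(Σ 10^(L_i/10)).
Σ 10^(L/10) = 10^(96/10) + 10^(69/10) + 10^(83/10) = 4.189e+09.
L_total = 10·log₁₀(4.189e+09) = 96.22 dB.

96.2 dB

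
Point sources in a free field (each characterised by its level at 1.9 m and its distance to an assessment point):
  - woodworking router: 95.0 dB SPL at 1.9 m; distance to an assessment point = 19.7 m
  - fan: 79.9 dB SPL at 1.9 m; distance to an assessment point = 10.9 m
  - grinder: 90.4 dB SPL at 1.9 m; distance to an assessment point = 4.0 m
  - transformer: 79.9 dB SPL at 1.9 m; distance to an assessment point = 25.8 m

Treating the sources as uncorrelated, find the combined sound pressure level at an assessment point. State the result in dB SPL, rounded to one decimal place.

84.5 dB SPL

Propagate each source to the receiver with L = L_ref − 20·log₁₀(r/r_ref), then add intensities.
woodworking router: 95.0 − 20·log₁₀(19.7/1.9) = 95.0 − 20.31 = 74.69 dB SPL.
fan: 79.9 − 20·log₁₀(10.9/1.9) = 79.9 − 15.17 = 64.73 dB SPL.
grinder: 90.4 − 20·log₁₀(4.0/1.9) = 90.4 − 6.47 = 83.93 dB SPL.
transformer: 79.9 − 20·log₁₀(25.8/1.9) = 79.9 − 22.66 = 57.24 dB SPL.
Σ 10^(L/10) = 2.803e+08 → L_total = 10·log₁₀(2.803e+08) = 84.48 dB SPL.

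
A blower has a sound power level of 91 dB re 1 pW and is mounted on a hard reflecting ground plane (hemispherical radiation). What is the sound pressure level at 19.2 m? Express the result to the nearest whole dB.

57 dB

L_p = L_w − 10·log₁₀(2π·r²) with r = 19.2 m.
2π·r² = 2316 m², 10·log₁₀ of that is 33.648 dB.
L_p = 91 − 33.648 = 57.35 dB.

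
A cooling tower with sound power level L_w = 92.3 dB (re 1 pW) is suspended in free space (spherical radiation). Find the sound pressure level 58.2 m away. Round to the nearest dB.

Free-field spherical radiation: L_p = L_w − 10·log₁₀(4π·r²), r = 58.2 m.
4π·r² = 4.257e+04 m², 10·log₁₀ of that is 46.291 dB.
L_p = 92.3 − 46.291 = 46.01 dB.

46 dB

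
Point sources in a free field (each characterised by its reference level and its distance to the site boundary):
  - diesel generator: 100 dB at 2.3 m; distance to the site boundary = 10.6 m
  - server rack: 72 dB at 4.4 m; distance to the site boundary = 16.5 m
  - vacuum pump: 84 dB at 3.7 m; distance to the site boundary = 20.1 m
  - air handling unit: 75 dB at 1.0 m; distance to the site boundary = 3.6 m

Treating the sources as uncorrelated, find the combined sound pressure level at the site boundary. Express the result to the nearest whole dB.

First find each source's level at the receiver (point-source: −20·log₁₀(r/r_ref)), then combine on an intensity basis.
diesel generator: 100 − 20·log₁₀(10.6/2.3) = 100 − 13.27 = 86.73 dB.
server rack: 72 − 20·log₁₀(16.5/4.4) = 72 − 11.48 = 60.52 dB.
vacuum pump: 84 − 20·log₁₀(20.1/3.7) = 84 − 14.70 = 69.30 dB.
air handling unit: 75 − 20·log₁₀(3.6/1.0) = 75 − 11.13 = 63.87 dB.
Σ 10^(L/10) = 4.829e+08 → L_total = 10·log₁₀(4.829e+08) = 86.84 dB.

87 dB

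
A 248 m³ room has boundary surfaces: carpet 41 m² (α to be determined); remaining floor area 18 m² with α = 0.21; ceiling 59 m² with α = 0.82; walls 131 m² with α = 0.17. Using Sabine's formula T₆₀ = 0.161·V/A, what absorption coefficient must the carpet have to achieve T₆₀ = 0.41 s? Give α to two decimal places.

0.56

From T₆₀ = 0.161·V/A, the target T₆₀ = 0.41 s needs A = 0.161·248/0.41 = 97.39 m².
Absorption from the other surfaces = 18·0.21 + 59·0.82 + 131·0.17 = 74.43 m², so the carpet must supply 22.96 m² over 41 m².
α = 22.96/41 = 0.560.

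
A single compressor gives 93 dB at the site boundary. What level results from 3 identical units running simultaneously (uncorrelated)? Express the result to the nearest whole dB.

98 dB

With 3 equal, uncorrelated contributions the intensity is 3× that of one unit, giving a rise of 10·log₁₀ 3.
L_total = 93 + 10·log₁₀(3) = 93 + 4.771 = 97.77 dB.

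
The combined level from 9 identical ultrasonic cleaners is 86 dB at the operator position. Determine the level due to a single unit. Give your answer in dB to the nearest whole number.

For N identical incoherent sources L_total = L₁ + 10·log₁₀ N, so L₁ = 86 − 10·log₁₀(9) = 86 − 9.542.

76 dB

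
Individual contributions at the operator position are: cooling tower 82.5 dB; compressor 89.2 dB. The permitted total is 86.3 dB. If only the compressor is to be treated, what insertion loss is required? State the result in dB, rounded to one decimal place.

5.2 dB

Fixed contribution from the other source: Σ 10^(L/10) = 10^(82.5/10) = 1.778e+08 (82.50 dB).
The limit corresponds to 10^(86.3/10) = 4.266e+08; subtracting the fixed part leaves 2.488e+08 for the compressor, i.e. 83.96 dB.
So the compressor must be reduced from 89.2 to 83.96 dB: IL = 5.24 dB.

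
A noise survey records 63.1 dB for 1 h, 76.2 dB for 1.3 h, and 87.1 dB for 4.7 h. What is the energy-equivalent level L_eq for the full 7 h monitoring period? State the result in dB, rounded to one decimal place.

85.5 dB

L_eq = 10·log₁₀[(1/T)·Σ tᵢ·10^(Lᵢ/10)] with T = 7 h.
Σ tᵢ·10^(Lᵢ/10) = 1·10^(63.1/10) + 1.3·10^(76.2/10) + 4.7·10^(87.1/10) = 2.467e+09.
L_eq = 10·log₁₀(2.467e+09/7) = 85.47 dB.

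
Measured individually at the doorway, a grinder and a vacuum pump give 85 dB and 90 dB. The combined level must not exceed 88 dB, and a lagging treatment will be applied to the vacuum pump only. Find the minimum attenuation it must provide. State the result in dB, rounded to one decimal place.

The untreated sources together contribute 10^(85/10) = 3.162e+08, i.e. 85.00 dB.
The limit corresponds to 10^(88/10) = 6.310e+08; subtracting the fixed part leaves 3.147e+08 for the vacuum pump, i.e. 84.98 dB.
Required insertion loss = 90 − 84.98 = 5.02 dB.

5.0 dB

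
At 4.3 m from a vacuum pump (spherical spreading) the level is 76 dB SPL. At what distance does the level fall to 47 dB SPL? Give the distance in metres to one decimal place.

Point-source spreading drops the level by 20·log₁₀(r₂/r₁); inverting, r₂/r₁ = 10^(ΔL/20).
r₂ = 4.3·10^((76−47)/20) = 4.3·10^(29.0/20) = 121.19 m.

121.2 m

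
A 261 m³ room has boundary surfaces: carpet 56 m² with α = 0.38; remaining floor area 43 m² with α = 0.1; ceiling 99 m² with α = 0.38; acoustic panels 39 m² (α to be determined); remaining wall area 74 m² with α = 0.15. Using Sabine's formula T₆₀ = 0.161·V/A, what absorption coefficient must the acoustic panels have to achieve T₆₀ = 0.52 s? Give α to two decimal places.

From T₆₀ = 0.161·V/A, the target T₆₀ = 0.52 s needs A = 0.161·261/0.52 = 80.81 m².
Absorption from the other surfaces = 56·0.38 + 43·0.1 + 99·0.38 + 74·0.15 = 74.30 m², so the acoustic panels must supply 6.51 m² over 39 m².
α = 6.51/39 = 0.167.

0.17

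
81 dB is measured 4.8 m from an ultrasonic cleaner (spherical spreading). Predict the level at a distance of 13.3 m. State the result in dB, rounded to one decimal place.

For a point source, L₂ = L₁ − 20·log₁₀(r₂/r₁).
L₂ = 81 − 20·log₁₀(13.3/4.8) = 81 − 8.852 = 72.15 dB.

72.1 dB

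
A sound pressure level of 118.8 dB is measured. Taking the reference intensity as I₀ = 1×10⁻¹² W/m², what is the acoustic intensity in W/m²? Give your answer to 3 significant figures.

0.759 W/m²

L = 10·log₁₀(I/I₀) ⇒ I = I₀·10^(L/10) = 10⁻¹² × 10^11.88.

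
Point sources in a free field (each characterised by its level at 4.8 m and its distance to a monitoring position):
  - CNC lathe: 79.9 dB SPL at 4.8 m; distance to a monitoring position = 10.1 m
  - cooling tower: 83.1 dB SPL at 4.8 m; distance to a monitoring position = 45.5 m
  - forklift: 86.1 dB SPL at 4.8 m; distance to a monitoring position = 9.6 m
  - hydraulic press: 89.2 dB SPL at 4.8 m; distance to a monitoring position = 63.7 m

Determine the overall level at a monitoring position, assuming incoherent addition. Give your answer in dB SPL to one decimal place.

81.2 dB SPL

Apply inverse-square spreading to bring every level to the receiver, then sum 10^(L/10).
CNC lathe: 79.9 − 20·log₁₀(10.1/4.8) = 79.9 − 6.46 = 73.44 dB SPL.
cooling tower: 83.1 − 20·log₁₀(45.5/4.8) = 83.1 − 19.54 = 63.56 dB SPL.
forklift: 86.1 − 20·log₁₀(9.6/4.8) = 86.1 − 6.02 = 80.08 dB SPL.
hydraulic press: 89.2 − 20·log₁₀(63.7/4.8) = 89.2 − 22.46 = 66.74 dB SPL.
Σ 10^(L/10) = 1.309e+08 → L_total = 10·log₁₀(1.309e+08) = 81.17 dB SPL.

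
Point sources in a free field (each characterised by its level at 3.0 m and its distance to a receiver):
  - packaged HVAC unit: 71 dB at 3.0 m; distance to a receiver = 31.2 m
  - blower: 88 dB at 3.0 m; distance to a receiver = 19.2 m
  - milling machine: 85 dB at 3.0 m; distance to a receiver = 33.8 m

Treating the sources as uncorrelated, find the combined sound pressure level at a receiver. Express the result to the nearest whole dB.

First find each source's level at the receiver (point-source: −20·log₁₀(r/r_ref)), then combine on an intensity basis.
packaged HVAC unit: 71 − 20·log₁₀(31.2/3.0) = 71 − 20.34 = 50.66 dB.
blower: 88 − 20·log₁₀(19.2/3.0) = 88 − 16.12 = 71.88 dB.
milling machine: 85 − 20·log₁₀(33.8/3.0) = 85 − 21.04 = 63.96 dB.
Σ 10^(L/10) = 1.801e+07 → L_total = 10·log₁₀(1.801e+07) = 72.56 dB.

73 dB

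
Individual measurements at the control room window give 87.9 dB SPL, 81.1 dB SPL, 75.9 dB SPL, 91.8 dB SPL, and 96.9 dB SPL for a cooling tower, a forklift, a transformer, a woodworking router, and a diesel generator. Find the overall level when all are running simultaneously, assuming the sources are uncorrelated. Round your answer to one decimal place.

Incoherent sources combine by intensity addition: L_total = 10·log₁₀(Σ 10^(L_i/10)).
Σ 10^(L/10) = 10^(87.9/10) + 10^(81.1/10) + 10^(75.9/10) + 10^(91.8/10) + 10^(96.9/10) = 7.196e+09.
L_total = 10·log₁₀(7.196e+09) = 98.57 dB SPL.

98.6 dB SPL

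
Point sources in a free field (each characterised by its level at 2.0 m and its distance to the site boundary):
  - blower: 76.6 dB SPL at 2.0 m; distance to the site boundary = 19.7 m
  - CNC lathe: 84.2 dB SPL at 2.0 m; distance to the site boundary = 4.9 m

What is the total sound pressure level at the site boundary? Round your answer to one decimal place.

Apply inverse-square spreading to bring every level to the receiver, then sum 10^(L/10).
blower: 76.6 − 20·log₁₀(19.7/2.0) = 76.6 − 19.87 = 56.73 dB SPL.
CNC lathe: 84.2 − 20·log₁₀(4.9/2.0) = 84.2 − 7.78 = 76.42 dB SPL.
Σ 10^(L/10) = 4.429e+07 → L_total = 10·log₁₀(4.429e+07) = 76.46 dB SPL.

76.5 dB SPL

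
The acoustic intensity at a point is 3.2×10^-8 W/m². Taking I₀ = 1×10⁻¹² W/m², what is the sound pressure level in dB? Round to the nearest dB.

45 dB

I/I₀ = 3.2×10^-8/10⁻¹² = 3.2×10^4, and L = 10·log₁₀(I/I₀).
L = 10·(0.5051 + 4) = 45.05 dB.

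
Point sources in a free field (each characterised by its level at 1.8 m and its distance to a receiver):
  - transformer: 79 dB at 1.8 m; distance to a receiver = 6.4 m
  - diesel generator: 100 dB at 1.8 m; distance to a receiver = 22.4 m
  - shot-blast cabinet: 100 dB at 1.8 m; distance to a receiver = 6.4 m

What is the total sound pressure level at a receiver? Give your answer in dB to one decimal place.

Propagate each source to the receiver with L = L_ref − 20·log₁₀(r/r_ref), then add intensities.
transformer: 79 − 20·log₁₀(6.4/1.8) = 79 − 11.02 = 67.98 dB.
diesel generator: 100 − 20·log₁₀(22.4/1.8) = 100 − 21.90 = 78.10 dB.
shot-blast cabinet: 100 − 20·log₁₀(6.4/1.8) = 100 − 11.02 = 88.98 dB.
Σ 10^(L/10) = 8.619e+08 → L_total = 10·log₁₀(8.619e+08) = 89.35 dB.

89.4 dB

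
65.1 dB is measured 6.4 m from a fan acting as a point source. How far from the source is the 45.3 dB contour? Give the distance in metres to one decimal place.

62.5 m

For a point source L₁ − L₂ = 20·log₁₀(r₂/r₁), so r₂ = r₁·10^((L₁−L₂)/20).
r₂ = 6.4·10^((65.1−45.3)/20) = 6.4·10^(19.8/20) = 62.54 m.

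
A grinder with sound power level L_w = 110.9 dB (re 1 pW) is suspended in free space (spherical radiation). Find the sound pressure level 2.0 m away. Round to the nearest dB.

L_p = L_w − 10·log₁₀(4π·r²) with r = 2.0 m.
4π·r² = 50.27 m², 10·log₁₀ of that is 17.013 dB.
L_p = 110.9 − 17.013 = 93.89 dB.

94 dB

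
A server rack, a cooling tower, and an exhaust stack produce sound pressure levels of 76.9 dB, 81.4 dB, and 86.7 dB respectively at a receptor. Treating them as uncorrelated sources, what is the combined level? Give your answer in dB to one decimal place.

For uncorrelated sources the intensities add, so convert each level to linear form, sum, and take 10·log₁₀ of the total.
Σ 10^(L/10) = 10^(76.9/10) + 10^(81.4/10) + 10^(86.7/10) = 6.548e+08.
L_total = 10·log₁₀(6.548e+08) = 88.16 dB.

88.2 dB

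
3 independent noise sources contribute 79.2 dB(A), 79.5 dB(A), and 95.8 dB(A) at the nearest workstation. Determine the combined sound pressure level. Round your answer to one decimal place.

For uncorrelated sources the intensities add, so convert each level to linear form, sum, and take 10·log₁₀ of the total.
Σ 10^(L/10) = 10^(79.2/10) + 10^(79.5/10) + 10^(95.8/10) = 3.974e+09.
L_total = 10·log₁₀(3.974e+09) = 95.99 dB(A).

96.0 dB(A)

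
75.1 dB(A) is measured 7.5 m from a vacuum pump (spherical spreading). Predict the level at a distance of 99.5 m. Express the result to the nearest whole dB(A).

For a point source, L₂ = L₁ − 20·log₁₀(r₂/r₁).
L₂ = 75.1 − 20·log₁₀(99.5/7.5) = 75.1 − 22.455 = 52.64 dB(A).

53 dB(A)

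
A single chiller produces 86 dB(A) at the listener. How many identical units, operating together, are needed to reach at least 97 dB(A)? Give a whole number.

N identical sources give L₁ + 10·log₁₀ N, so require 10·log₁₀ N ≥ 97 − 86 = 11.0 dB.
N ≥ 10^(11.0/10) = 12.589, so N = 13.

13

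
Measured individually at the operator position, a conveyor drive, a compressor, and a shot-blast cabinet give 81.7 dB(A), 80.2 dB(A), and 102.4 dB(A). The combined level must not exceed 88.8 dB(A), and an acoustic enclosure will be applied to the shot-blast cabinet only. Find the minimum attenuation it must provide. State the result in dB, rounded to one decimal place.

15.4 dB

Fixed contribution from the other sources: Σ 10^(L/10) = 10^(81.7/10) + 10^(80.2/10) = 2.526e+08 (84.02 dB(A)).
The limit corresponds to 10^(88.8/10) = 7.586e+08; subtracting the fixed part leaves 5.060e+08 for the shot-blast cabinet, i.e. 87.04 dB(A).
So the shot-blast cabinet must be reduced from 102.4 to 87.04 dB(A): IL = 15.36 dB.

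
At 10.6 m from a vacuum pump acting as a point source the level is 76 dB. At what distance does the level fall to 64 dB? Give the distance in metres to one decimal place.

For a point source L₁ − L₂ = 20·log₁₀(r₂/r₁), so r₂ = r₁·10^((L₁−L₂)/20).
r₂ = 10.6·10^((76−64)/20) = 10.6·10^(12.0/20) = 42.20 m.

42.2 m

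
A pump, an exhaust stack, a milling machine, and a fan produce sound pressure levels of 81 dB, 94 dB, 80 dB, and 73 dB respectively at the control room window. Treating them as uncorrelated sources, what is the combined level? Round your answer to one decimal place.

94.4 dB

For uncorrelated sources the intensities add, so convert each level to linear form, sum, and take 10·log₁₀ of the total.
Σ 10^(L/10) = 10^(81/10) + 10^(94/10) + 10^(80/10) + 10^(73/10) = 2.758e+09.
L_total = 10·log₁₀(2.758e+09) = 94.41 dB.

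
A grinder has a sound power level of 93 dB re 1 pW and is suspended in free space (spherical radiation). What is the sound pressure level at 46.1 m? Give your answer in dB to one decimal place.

Free-field spherical radiation: L_p = L_w − 10·log₁₀(4π·r²), r = 46.1 m.
4π·r² = 2.671e+04 m², 10·log₁₀ of that is 44.266 dB.
L_p = 93 − 44.266 = 48.73 dB.

48.7 dB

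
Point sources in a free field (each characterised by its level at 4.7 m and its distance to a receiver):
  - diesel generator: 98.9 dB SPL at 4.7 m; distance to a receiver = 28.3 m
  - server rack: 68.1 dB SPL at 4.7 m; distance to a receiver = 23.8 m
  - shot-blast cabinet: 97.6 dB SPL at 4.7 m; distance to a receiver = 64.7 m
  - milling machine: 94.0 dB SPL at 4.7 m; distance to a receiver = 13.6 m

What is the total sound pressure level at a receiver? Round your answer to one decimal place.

87.4 dB SPL

Propagate each source to the receiver with L = L_ref − 20·log₁₀(r/r_ref), then add intensities.
diesel generator: 98.9 − 20·log₁₀(28.3/4.7) = 98.9 − 15.59 = 83.31 dB SPL.
server rack: 68.1 − 20·log₁₀(23.8/4.7) = 68.1 − 14.09 = 54.01 dB SPL.
shot-blast cabinet: 97.6 − 20·log₁₀(64.7/4.7) = 97.6 − 22.78 = 74.82 dB SPL.
milling machine: 94.0 − 20·log₁₀(13.6/4.7) = 94.0 − 9.23 = 84.77 dB SPL.
Σ 10^(L/10) = 5.447e+08 → L_total = 10·log₁₀(5.447e+08) = 87.36 dB SPL.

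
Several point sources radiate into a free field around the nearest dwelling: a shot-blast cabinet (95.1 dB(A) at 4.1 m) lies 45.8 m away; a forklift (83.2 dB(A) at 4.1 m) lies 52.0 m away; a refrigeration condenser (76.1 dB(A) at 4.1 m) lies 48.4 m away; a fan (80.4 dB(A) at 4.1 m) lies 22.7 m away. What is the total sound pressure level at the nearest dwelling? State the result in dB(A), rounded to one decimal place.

74.9 dB(A)

Apply inverse-square spreading to bring every level to the receiver, then sum 10^(L/10).
shot-blast cabinet: 95.1 − 20·log₁₀(45.8/4.1) = 95.1 − 20.96 = 74.14 dB(A).
forklift: 83.2 − 20·log₁₀(52.0/4.1) = 83.2 − 22.06 = 61.14 dB(A).
refrigeration condenser: 76.1 − 20·log₁₀(48.4/4.1) = 76.1 − 21.44 = 54.66 dB(A).
fan: 80.4 − 20·log₁₀(22.7/4.1) = 80.4 − 14.86 = 65.54 dB(A).
Σ 10^(L/10) = 3.110e+07 → L_total = 10·log₁₀(3.110e+07) = 74.93 dB(A).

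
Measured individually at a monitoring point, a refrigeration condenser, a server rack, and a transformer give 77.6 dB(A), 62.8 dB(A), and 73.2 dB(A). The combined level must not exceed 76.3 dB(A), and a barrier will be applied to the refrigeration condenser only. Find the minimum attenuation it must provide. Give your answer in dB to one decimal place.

4.6 dB

Fixed contribution from the other sources: Σ 10^(L/10) = 10^(62.8/10) + 10^(73.2/10) = 2.280e+07 (73.58 dB(A)).
The limit corresponds to 10^(76.3/10) = 4.266e+07; subtracting the fixed part leaves 1.986e+07 for the refrigeration condenser, i.e. 72.98 dB(A).
So the refrigeration condenser must be reduced from 77.6 to 72.98 dB(A): IL = 4.62 dB.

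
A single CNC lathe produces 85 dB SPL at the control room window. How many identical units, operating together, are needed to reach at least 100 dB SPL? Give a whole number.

32

N identical sources give L₁ + 10·log₁₀ N, so require 10·log₁₀ N ≥ 100 − 85 = 15.0 dB.
N ≥ 10^(15.0/10) = 31.623, so N = 32.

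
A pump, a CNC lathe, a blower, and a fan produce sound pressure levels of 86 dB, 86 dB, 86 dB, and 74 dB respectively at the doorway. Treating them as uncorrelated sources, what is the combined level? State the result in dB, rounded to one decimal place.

90.9 dB

Incoherent sources combine by intensity addition: L_total = 10·log₁₀(Σ 10^(L_i/10)).
Σ 10^(L/10) = 10^(86/10) + 10^(86/10) + 10^(86/10) + 10^(74/10) = 1.219e+09.
L_total = 10·log₁₀(1.219e+09) = 90.86 dB.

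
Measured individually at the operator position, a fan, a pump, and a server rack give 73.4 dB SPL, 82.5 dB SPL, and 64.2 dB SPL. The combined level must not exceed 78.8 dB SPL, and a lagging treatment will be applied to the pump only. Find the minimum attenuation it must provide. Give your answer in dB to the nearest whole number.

5 dB

Everything except the pump sums to 10^(73.4/10) + 10^(64.2/10) = 2.451e+07 in linear terms, 73.89 dB SPL.
The limit corresponds to 10^(78.8/10) = 7.586e+07; subtracting the fixed part leaves 5.135e+07 for the pump, i.e. 77.11 dB SPL.
Required insertion loss = 82.5 − 77.11 = 5.39 dB.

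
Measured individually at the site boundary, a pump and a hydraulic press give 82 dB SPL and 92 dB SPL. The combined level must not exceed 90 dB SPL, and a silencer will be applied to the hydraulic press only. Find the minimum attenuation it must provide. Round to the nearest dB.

Fixed contribution from the other source: Σ 10^(L/10) = 10^(82/10) = 1.585e+08 (82.00 dB SPL).
The limit corresponds to 10^(90/10) = 1.000e+09; subtracting the fixed part leaves 8.415e+08 for the hydraulic press, i.e. 89.25 dB SPL.
Required insertion loss = 92 − 89.25 = 2.75 dB.

3 dB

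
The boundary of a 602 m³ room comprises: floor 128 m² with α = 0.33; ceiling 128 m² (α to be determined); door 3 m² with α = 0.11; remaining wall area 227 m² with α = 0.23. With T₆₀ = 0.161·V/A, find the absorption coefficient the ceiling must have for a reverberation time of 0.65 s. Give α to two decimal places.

A = 0.161·V/T₆₀ = 0.161·602/0.65 = 149.11 m² sabins.
Absorption from the other surfaces = 128·0.33 + 3·0.11 + 227·0.23 = 94.78 m², so the ceiling must supply 54.33 m² over 128 m².
α = 54.33/128 = 0.424.

0.42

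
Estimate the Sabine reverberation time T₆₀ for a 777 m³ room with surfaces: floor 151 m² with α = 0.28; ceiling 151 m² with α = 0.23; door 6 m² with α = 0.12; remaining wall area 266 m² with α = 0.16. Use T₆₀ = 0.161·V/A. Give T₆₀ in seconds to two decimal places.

1.04 s

Summing Sᵢαᵢ: 151·0.28 + 151·0.23 + 6·0.12 + 266·0.16 = 120.29 m².
T₆₀ = 0.161 × 777 / 120.29 = 1.040 s.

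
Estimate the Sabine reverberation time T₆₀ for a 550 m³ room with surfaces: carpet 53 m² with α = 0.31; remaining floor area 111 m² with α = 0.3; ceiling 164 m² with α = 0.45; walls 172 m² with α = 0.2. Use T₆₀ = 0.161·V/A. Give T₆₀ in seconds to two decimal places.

Total absorption A = 53·0.31 + 111·0.3 + 164·0.45 + 172·0.2 = 157.93 m² sabins.
T₆₀ = 0.161·V/A = 0.161·550/157.93 = 0.561 s.

0.56 s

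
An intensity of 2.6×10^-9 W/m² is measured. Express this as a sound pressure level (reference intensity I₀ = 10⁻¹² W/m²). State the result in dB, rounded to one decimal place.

Dividing by I₀ shifts the exponent by 12: I/I₀ = 2.6×10^3.
L = 10·(0.4150 + 3) = 34.15 dB.

34.1 dB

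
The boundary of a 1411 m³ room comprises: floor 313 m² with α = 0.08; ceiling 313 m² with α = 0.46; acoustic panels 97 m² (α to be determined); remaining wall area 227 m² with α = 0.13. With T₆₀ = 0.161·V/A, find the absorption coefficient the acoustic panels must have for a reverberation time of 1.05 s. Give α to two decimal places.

A = 0.161·V/T₆₀ = 0.161·1411/1.05 = 216.35 m² sabins.
Absorption from the other surfaces = 313·0.08 + 313·0.46 + 227·0.13 = 198.53 m², so the acoustic panels must supply 17.82 m² over 97 m².
α = 17.82/97 = 0.184.

0.18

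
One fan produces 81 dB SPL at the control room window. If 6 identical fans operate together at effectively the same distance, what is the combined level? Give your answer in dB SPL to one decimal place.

N identical incoherent sources raise the level by 10·log₁₀ N.
L_total = 81 + 10·log₁₀(6) = 81 + 7.782 = 88.78 dB SPL.

88.8 dB SPL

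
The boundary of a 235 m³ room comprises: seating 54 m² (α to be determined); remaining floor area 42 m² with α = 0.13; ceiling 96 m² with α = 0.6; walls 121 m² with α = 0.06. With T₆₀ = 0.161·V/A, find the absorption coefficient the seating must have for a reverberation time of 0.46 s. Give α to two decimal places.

0.22

Required total absorption A = 0.161·235/0.46 = 82.25 m².
Absorption from the other surfaces = 42·0.13 + 96·0.6 + 121·0.06 = 70.32 m², so the seating must supply 11.93 m² over 54 m².
α = 11.93/54 = 0.221.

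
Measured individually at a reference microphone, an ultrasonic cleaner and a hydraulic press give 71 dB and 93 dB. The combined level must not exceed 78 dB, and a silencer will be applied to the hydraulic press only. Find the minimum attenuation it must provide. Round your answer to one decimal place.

Everything except the hydraulic press sums to 10^(71/10) = 1.259e+07 in linear terms, 71.00 dB.
The limit corresponds to 10^(78/10) = 6.310e+07; subtracting the fixed part leaves 5.051e+07 for the hydraulic press, i.e. 77.03 dB.
Required insertion loss = 93 − 77.03 = 15.97 dB.

16.0 dB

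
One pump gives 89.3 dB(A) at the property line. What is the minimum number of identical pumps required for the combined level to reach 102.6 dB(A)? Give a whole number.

22

The shortfall is 102.6 − 89.3 = 13.3 dB, and N units add 10·log₁₀ N, so need 10·log₁₀ N ≥ 13.3.
N ≥ 10^(13.3/10) = 21.380, so N = 22.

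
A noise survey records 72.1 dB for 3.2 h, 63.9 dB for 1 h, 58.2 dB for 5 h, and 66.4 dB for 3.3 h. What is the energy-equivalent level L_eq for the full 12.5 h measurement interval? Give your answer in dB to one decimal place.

67.6 dB

Weight each interval's intensity by its duration and average over T = 12.5 h:
Σ tᵢ·10^(Lᵢ/10) = 3.2·10^(72.1/10) + 1·10^(63.9/10) + 5·10^(58.2/10) + 3.3·10^(66.4/10) = 7.206e+07.
L_eq = 10·log₁₀(7.206e+07/12.5) = 67.61 dB.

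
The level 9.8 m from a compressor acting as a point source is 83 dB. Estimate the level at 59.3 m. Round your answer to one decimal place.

67.4 dB

For a point source, L₂ = L₁ − 20·log₁₀(r₂/r₁).
L₂ = 83 − 20·log₁₀(59.3/9.8) = 83 − 15.637 = 67.36 dB.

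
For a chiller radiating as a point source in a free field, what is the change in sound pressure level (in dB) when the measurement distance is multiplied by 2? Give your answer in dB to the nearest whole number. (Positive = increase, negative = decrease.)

-6 dB

A point source loses 6 dB per doubling of distance; generally ΔL = −20·log₁₀(r₂/r₁).
ΔL = −20·log₁₀(2) = -6.02 dB.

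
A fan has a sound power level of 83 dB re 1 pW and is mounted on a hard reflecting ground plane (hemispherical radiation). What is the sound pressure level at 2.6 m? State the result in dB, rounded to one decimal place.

66.7 dB

The power spreads over a hemisphere of area 2π·r², so L_p = L_w − 10·log₁₀(2π·r²).
2π·r² = 42.47 m², 10·log₁₀ of that is 16.281 dB.
L_p = 83 − 16.281 = 66.72 dB.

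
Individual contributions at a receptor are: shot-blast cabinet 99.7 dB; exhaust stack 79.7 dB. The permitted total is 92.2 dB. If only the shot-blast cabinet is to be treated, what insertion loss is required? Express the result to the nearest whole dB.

The untreated sources together contribute 10^(79.7/10) = 9.333e+07, i.e. 79.70 dB.
To meet 92.2 dB overall, the treated shot-blast cabinet may contribute at most 10^(92.2/10) − 9.333e+07 = 1.566e+09, i.e. 91.95 dB.
Required insertion loss = 99.7 − 91.95 = 7.75 dB.

8 dB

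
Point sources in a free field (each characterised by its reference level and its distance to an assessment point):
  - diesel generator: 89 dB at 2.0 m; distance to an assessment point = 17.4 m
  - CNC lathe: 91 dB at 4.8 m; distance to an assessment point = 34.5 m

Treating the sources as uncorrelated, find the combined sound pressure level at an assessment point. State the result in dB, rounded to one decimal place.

Apply inverse-square spreading to bring every level to the receiver, then sum 10^(L/10).
diesel generator: 89 − 20·log₁₀(17.4/2.0) = 89 − 18.79 = 70.21 dB.
CNC lathe: 91 − 20·log₁₀(34.5/4.8) = 91 − 17.13 = 73.87 dB.
Σ 10^(L/10) = 3.486e+07 → L_total = 10·log₁₀(3.486e+07) = 75.42 dB.

75.4 dB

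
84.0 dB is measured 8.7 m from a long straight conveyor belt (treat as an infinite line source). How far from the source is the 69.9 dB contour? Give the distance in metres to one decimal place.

223.6 m

For a line source L₁ − L₂ = 10·log₁₀(r₂/r₁), so r₂ = r₁·10^((L₁−L₂)/10).
r₂ = 8.7·10^((84.0−69.9)/10) = 8.7·10^(14.1/10) = 223.62 m.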